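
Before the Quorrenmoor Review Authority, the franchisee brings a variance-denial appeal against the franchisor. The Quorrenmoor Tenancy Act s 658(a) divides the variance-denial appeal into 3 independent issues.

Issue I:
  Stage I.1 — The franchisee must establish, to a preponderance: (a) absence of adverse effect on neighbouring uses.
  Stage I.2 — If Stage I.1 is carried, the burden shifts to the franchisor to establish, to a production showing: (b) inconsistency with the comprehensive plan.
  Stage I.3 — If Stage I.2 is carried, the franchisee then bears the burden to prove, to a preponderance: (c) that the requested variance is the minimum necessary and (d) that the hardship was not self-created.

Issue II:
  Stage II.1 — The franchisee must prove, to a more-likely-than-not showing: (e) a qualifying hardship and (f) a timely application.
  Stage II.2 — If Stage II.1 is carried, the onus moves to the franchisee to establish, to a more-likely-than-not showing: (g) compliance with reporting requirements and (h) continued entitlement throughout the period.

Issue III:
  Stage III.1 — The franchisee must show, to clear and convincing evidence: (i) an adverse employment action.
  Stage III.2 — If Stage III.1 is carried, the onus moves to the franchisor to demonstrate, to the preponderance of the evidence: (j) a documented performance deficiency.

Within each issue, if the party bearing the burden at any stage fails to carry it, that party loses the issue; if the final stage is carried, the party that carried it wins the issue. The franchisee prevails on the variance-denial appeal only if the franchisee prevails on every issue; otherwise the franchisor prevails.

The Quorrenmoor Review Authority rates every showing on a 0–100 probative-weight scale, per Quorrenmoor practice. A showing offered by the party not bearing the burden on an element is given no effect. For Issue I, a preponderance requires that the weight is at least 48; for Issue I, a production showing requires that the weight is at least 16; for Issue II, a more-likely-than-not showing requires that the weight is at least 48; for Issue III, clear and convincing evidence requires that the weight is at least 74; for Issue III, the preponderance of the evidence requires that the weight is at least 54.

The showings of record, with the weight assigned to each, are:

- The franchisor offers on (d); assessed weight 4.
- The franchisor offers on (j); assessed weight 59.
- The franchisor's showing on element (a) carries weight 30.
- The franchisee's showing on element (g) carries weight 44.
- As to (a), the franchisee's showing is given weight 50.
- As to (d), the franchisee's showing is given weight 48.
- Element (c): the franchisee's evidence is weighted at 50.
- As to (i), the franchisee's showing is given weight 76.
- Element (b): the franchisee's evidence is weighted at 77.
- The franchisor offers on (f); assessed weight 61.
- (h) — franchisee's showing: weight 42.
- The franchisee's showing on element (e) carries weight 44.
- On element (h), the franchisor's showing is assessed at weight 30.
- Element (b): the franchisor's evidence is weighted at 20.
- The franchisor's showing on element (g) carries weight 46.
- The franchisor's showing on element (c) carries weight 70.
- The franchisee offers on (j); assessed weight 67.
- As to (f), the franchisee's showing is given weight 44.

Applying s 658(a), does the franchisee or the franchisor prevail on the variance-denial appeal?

— Issue I —
Stage I.1 — burden on franchisee; standard: a preponderance (weight is at least 48).
    (a): 50 (franchisor's 30 disregarded) ≥ 48 [met]
  All elements met. The burden passes to the franchisor.
Stage I.2 — burden on franchisor; standard: a production showing (weight is at least 16).
    (b): 20 (franchisee's 77 disregarded) ≥ 16 [met]
  All elements met. The burden passes to the franchisee.
Stage I.3 — burden on franchisee; standard: a preponderance (weight is at least 48).
    (c): 50 (franchisor's 70 disregarded) ≥ 48 [met]
    (d): 48 (franchisor's 4 disregarded) ≥ 48 [met]
  Stage I.3 carried; the final stage is satisfied.
Every stage carried; the franchisee prevails on this issue.
— Issue II —
Stage II.1 — burden on franchisee; standard: a more-likely-than-not showing (weight is at least 48).
    (e): 44 < 48 [not met]
    (f): 44 (franchisor's 61 disregarded) < 48 [not met]
  Not every element is met, so the franchisee fails to carry Stage II.1.
So the franchisor prevails on this issue.
— Issue III —
Stage III.1 — burden on franchisee; standard: clear and convincing evidence (weight is at least 74).
    (i): 76 ≥ 74 [met]
  All elements met. The burden passes to the franchisor.
Stage III.2 — burden on franchisor; standard: the preponderance of the evidence (weight is at least 54).
    (j): 59 (franchisee's 67 disregarded) ≥ 54 [met]
  The franchisor carries the last stage.
With every stage satisfied, the franchisor prevails on this issue.
Per-issue: Issue I → franchisee; Issue II → franchisor; Issue III → franchisor. The franchisee must prevail on every issue; overall, the franchisor prevails.

franchisor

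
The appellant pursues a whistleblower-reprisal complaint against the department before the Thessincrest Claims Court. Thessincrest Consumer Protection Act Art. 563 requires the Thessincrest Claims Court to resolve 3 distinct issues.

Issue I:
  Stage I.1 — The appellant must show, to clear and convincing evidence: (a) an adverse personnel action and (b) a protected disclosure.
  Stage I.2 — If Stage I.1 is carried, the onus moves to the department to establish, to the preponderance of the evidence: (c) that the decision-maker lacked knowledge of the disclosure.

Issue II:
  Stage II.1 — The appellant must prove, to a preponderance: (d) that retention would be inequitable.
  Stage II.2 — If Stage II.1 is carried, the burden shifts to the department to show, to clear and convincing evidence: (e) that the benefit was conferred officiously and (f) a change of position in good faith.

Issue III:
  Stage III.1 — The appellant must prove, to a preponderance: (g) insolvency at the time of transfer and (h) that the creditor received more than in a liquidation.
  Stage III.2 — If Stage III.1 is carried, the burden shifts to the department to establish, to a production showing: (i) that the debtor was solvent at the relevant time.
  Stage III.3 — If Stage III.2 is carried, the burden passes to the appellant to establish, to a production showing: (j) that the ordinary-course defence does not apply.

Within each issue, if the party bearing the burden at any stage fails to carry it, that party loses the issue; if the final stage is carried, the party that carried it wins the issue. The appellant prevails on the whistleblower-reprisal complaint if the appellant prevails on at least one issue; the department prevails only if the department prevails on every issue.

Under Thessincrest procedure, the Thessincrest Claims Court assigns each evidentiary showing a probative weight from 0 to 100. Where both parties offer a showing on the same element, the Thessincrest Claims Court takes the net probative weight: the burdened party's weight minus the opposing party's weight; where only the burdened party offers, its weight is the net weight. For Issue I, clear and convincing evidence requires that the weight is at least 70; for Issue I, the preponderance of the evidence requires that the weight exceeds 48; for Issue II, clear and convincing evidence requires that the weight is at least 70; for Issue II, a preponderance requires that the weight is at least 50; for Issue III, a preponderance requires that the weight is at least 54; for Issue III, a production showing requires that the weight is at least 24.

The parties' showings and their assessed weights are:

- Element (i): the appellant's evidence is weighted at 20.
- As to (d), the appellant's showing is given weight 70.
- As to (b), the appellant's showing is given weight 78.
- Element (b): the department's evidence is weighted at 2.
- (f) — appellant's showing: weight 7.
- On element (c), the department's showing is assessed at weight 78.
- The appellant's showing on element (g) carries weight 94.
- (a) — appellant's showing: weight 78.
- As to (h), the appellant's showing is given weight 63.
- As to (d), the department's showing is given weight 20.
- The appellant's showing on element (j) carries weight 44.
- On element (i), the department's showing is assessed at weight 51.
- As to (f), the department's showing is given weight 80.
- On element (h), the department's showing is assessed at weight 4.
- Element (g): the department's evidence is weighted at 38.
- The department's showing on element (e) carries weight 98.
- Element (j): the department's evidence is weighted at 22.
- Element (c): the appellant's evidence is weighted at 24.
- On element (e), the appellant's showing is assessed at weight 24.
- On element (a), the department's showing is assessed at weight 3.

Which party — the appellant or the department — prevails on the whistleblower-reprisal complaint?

department

— Issue I —
Stage I.1 — burden on appellant; standard: clear and convincing evidence (weight is at least 70).
    (a): 78 − 3 = 75 ≥ 70 [met]
    (b): 78 − 2 = 76 ≥ 70 [met]
  Stage I.1 is satisfied; the onus moves to the department.
Stage I.2 — burden on department; standard: the preponderance of the evidence (weight exceeds 48).
    (c): 78 − 24 = 54 > 48 [met]
  All elements met at the final stage.
With every stage satisfied, the department prevails on this issue.
— Issue II —
Stage II.1 (appellant, a preponderance, weight is at least 50): (d) net 70−20=50 ≥ 50 — meets.
  Stage II.1 carried; the burden shifts to the department.
Stage II.2 (department, clear and convincing evidence, weight is at least 70): (e) net 98−24=74 ≥ 70 — meets; (f) net 80−7=73 ≥ 70 — meets.
  Stage II.2 carried; the final stage is satisfied.
Every stage carried; the department prevails on this issue.
— Issue III —
At Stage III.1 the appellant must meet a preponderance (weight is at least 54): on (g) the weight is 94 less the opposing 38 gives net 56, ≥ 54, so (g) meets the standard; on (h) the weight is 63 less the opposing 4 gives net 59, ≥ 54, so (h) meets the standard.
  The appellant carries Stage III.1; the department now bears the burden.
At Stage III.2 the department must meet a production showing (weight is at least 24): on (i) the weight is 51 less the opposing 20 gives net 31, ≥ 24, so (i) meets the standard.
  Stage III.2 is satisfied; the onus moves to the appellant.
At Stage III.3 the appellant must meet a production showing (weight is at least 24): on (j) the weight is 44 less the opposing 22 gives net 22, which does not reach 24, so (j) does not meet the standard.
  The appellant does not carry Stage III.3.
The department prevails on this issue.
Per-issue: Issue I → department; Issue II → department; Issue III → department. The appellant must prevail on at least one issue; overall, the department prevails.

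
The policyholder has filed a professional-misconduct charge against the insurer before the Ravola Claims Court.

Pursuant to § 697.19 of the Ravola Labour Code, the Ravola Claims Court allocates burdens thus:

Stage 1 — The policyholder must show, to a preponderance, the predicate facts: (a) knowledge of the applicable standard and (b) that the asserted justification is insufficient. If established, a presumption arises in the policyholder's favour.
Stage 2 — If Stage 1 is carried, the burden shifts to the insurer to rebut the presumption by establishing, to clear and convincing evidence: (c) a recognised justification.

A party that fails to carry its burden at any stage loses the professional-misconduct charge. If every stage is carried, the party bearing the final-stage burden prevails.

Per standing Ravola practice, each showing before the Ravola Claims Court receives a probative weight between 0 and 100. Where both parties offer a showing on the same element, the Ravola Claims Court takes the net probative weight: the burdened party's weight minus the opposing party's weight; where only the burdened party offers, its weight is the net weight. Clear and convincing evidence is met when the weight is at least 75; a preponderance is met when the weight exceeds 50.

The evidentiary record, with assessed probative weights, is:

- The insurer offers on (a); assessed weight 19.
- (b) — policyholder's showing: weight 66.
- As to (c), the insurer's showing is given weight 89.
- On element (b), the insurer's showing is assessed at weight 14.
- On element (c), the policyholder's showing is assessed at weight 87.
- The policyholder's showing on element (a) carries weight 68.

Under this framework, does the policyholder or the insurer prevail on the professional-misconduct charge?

Stage 1 (policyholder, a preponderance, weight exceeds 50): (a) net 68−19=49 ≤ 50 — fails; (b) net 66−14=52 > 50 — meets.
  The policyholder does not carry Stage 1.
So the insurer prevails.

insurer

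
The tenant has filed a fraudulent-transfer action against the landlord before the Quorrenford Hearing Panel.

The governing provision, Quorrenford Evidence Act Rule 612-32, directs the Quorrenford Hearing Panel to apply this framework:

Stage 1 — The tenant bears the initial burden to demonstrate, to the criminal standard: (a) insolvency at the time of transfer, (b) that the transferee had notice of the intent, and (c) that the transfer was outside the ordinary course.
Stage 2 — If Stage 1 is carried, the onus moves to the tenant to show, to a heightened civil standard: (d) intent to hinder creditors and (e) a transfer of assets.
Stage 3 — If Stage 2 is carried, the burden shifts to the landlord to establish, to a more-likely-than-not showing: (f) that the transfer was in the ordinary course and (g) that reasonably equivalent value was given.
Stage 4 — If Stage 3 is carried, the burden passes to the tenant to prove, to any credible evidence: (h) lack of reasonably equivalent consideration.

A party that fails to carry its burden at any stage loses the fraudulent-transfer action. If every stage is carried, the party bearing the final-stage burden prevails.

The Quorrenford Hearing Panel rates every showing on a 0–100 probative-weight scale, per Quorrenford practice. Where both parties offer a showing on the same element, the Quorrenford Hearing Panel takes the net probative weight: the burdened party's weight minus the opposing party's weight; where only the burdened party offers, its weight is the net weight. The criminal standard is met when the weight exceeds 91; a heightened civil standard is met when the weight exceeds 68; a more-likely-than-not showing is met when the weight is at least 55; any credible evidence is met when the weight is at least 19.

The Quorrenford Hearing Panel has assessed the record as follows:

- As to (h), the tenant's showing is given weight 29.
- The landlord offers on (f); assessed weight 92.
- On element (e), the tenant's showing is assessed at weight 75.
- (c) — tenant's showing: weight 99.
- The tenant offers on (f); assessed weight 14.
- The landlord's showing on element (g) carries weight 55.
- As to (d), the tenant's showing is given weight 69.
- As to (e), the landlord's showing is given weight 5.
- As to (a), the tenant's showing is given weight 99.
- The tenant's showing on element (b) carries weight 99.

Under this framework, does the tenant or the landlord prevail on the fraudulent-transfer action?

Stage 1 (tenant, the criminal standard, weight exceeds 91): (a) 99 > 91 — meets; (b) 99 > 91 — meets; (c) 99 > 91 — meets.
  All elements met. The tenant retains the burden for Stage 2.
Stage 2 (tenant, a heightened civil standard, weight exceeds 68): (d) 69 > 68 — meets; (e) net 75−5=70 > 68 — meets.
  Stage 2 carried; the burden shifts to the landlord.
Stage 3 (landlord, a more-likely-than-not showing, weight is at least 55): (f) net 92−14=78 ≥ 55 — meets; (g) 55 ≥ 55 — meets.
  Stage 3 carried; the burden shifts to the tenant.
Stage 4 (tenant, any credible evidence, weight is at least 19): (h) 29 ≥ 19 — meets.
  The tenant carries the last stage.
With every stage satisfied, the tenant prevails.

tenant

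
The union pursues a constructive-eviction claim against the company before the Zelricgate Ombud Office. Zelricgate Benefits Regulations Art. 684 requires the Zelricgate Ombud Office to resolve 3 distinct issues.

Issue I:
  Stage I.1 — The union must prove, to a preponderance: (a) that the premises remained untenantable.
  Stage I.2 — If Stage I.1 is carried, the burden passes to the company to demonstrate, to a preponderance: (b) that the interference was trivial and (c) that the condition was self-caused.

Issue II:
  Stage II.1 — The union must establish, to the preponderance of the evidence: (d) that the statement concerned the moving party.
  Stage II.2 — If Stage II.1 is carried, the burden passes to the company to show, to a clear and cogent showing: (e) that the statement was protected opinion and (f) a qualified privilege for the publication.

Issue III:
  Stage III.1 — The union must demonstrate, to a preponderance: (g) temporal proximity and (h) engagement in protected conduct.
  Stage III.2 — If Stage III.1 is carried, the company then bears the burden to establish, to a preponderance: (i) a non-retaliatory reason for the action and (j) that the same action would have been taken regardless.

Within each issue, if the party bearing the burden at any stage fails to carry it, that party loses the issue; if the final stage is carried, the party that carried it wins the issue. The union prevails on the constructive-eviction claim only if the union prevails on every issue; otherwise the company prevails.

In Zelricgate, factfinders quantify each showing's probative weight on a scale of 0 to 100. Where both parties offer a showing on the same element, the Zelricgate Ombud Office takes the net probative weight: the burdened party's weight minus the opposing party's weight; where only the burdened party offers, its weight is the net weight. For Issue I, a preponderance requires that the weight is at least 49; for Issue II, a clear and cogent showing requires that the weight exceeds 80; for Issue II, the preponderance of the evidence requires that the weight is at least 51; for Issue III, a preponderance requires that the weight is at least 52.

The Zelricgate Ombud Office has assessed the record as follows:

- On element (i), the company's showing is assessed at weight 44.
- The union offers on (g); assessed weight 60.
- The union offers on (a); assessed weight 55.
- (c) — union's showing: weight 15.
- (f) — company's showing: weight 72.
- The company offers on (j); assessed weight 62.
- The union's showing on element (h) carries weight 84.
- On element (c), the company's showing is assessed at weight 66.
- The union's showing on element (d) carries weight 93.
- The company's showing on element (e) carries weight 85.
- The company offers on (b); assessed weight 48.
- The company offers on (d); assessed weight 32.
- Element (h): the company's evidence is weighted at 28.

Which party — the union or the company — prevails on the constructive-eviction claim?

— Issue I —
At Stage I.1 the union must meet a preponderance (weight is at least 49): on (a) the weight is 55, which does reach 49, so (a) meets the standard.
  Stage I.1 carried; the burden shifts to the company.
At Stage I.2 the company must meet a preponderance (weight is at least 49): on (b) the weight is 48, < 49, so (b) does not meet the standard; on (c) the weight is 66 less the opposing 15 gives net 51, ≥ 49, so (c) meets the standard.
  Stage I.2 not carried; the company fails its burden.
The analysis ends at Stage I.2; the union prevails on this issue.
— Issue II —
At Stage II.1 the union must meet the preponderance of the evidence (weight is at least 51): on (d) the weight is 93 less the opposing 32 gives net 61, ≥ 51, so (d) meets the standard.
  The union carries Stage II.1; the company now bears the burden.
At Stage II.2 the company must meet a clear and cogent showing (weight exceeds 80): on (e) the weight is 85, which does exceed 80, so (e) meets the standard; on (f) the weight is 72, which does not exceed 80, so (f) does not meet the standard.
  The company does not carry Stage II.2.
So the union prevails on this issue.
— Issue III —
Stage III.1 — burden on union; standard: a preponderance (weight is at least 52).
    (g): 60 ≥ 52 [met]
    (h): 84 − 28 = 56 ≥ 52 [met]
  Stage III.1 is satisfied; the onus moves to the company.
Stage III.2 — burden on company; standard: a preponderance (weight is at least 52).
    (i): 44 < 52 [not met]
    (j): 62 ≥ 52 [met]
  Not every element is met, so the company fails to carry Stage III.2.
The analysis ends at Stage III.2; the union prevails on this issue.
Per-issue: Issue I → union; Issue II → union; Issue III → union. The union must prevail on every issue; overall, the union prevails.

union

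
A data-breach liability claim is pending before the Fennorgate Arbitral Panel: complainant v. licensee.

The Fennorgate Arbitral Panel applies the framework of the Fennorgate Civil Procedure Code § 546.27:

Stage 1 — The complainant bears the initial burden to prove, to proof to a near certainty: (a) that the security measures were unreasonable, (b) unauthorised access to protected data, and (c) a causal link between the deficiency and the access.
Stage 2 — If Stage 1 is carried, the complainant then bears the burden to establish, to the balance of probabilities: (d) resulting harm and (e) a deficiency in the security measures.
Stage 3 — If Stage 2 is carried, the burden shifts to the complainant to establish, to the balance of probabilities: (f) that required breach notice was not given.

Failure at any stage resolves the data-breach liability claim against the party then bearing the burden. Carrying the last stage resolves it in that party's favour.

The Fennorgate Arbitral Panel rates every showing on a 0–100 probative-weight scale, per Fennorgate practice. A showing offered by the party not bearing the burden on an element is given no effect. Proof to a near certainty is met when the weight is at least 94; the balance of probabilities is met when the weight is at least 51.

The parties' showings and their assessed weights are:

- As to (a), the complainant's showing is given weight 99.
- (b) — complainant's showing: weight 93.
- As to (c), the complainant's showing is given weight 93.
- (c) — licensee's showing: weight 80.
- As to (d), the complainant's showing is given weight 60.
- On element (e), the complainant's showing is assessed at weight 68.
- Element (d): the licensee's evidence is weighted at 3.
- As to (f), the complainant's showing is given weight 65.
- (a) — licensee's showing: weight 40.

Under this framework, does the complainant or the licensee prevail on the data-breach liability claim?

licensee

At Stage 1 the complainant must meet proof to a near certainty (weight is at least 94): on (a) the weight is 99 (the licensee's 40 is given no effect), which does reach 94, so (a) meets the standard; on (b) the weight is 93, which does not reach 94, so (b) does not meet the standard; on (c) the weight is 93 (the licensee's 80 is given no effect), < 94, so (c) does not meet the standard.
  The complainant does not carry Stage 1.
The analysis ends at Stage 1; the licensee prevails.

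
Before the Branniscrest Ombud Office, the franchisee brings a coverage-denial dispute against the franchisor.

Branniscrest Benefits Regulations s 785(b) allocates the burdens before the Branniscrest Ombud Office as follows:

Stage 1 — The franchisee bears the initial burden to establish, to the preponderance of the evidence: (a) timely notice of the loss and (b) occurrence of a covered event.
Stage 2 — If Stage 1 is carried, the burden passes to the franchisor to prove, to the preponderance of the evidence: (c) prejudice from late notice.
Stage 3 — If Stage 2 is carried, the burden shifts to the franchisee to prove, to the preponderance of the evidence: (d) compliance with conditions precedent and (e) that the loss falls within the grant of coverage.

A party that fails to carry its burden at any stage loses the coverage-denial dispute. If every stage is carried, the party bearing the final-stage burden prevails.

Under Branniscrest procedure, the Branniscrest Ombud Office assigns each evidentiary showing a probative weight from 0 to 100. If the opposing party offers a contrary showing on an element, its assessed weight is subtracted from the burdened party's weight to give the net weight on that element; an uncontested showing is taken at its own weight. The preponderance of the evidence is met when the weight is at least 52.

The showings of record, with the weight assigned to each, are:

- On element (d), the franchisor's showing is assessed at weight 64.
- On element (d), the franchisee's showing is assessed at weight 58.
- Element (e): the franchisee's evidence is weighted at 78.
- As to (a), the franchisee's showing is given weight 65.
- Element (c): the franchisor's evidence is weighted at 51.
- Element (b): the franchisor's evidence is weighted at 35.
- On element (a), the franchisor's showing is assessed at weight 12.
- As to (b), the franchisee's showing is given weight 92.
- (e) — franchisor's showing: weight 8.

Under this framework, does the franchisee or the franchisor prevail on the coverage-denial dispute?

franchisee

Stage 1 — burden on franchisee; standard: the preponderance of the evidence (weight is at least 52).
    (a): 65 − 12 = 53 ≥ 52 [met]
    (b): 92 − 35 = 57 ≥ 52 [met]
  Stage 1 carried; the burden shifts to the franchisor.
Stage 2 — burden on franchisor; standard: the preponderance of the evidence (weight is at least 52).
    (c): 51 < 52 [not met]
  Stage 2 not carried; the franchisor fails its burden.
The analysis ends at Stage 2; the franchisee prevails.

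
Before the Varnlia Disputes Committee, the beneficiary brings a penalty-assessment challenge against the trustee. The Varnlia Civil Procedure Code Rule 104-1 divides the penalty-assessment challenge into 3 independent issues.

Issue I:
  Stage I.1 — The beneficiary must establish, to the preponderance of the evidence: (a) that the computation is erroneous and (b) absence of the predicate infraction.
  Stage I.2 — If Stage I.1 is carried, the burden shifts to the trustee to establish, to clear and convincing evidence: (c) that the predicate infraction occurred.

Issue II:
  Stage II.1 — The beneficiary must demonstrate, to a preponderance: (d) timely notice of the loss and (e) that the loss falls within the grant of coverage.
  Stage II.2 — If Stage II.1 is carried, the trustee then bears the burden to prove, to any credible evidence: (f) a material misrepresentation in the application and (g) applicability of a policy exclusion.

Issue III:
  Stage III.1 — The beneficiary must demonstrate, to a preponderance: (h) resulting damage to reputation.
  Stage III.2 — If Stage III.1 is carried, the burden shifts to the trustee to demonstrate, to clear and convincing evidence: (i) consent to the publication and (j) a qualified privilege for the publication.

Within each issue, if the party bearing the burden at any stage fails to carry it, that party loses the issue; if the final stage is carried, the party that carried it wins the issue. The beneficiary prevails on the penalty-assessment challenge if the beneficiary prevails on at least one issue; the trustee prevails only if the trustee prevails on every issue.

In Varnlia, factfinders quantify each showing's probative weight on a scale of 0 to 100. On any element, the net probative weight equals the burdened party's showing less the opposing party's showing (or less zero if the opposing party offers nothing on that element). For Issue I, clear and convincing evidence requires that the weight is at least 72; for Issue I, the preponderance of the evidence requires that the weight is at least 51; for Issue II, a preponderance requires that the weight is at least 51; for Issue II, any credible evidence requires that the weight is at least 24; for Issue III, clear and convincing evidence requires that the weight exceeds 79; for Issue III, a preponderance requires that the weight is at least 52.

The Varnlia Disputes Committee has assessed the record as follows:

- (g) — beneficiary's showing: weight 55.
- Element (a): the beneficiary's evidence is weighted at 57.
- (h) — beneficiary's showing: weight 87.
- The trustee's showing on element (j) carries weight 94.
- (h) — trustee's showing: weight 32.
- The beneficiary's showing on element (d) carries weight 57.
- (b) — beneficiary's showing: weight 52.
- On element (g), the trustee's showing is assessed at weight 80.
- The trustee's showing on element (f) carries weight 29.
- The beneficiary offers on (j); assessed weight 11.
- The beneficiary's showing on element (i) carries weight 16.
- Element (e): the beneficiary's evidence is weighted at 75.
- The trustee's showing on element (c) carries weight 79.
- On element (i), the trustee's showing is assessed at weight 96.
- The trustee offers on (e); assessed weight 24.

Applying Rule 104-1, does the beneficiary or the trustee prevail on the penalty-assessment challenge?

trustee

— Issue I —
Stage I.1 (beneficiary, the preponderance of the evidence, weight is at least 51): (a) 57 ≥ 51 — meets; (b) 52 ≥ 51 — meets.
  The beneficiary carries Stage I.1; the trustee now bears the burden.
Stage I.2 (trustee, clear and convincing evidence, weight is at least 72): (c) 79 ≥ 72 — meets.
  The trustee carries the last stage.
All stages carried — the trustee prevails on this issue.
— Issue II —
At Stage II.1 the beneficiary must meet a preponderance (weight is at least 51): on (d) the weight is 57, which does reach 51, so (d) meets the standard; on (e) the weight is 75 less the opposing 24 gives net 51, ≥ 51, so (e) meets the standard.
  Stage II.1 is satisfied; the onus moves to the trustee.
At Stage II.2 the trustee must meet any credible evidence (weight is at least 24): on (f) the weight is 29, which does reach 24, so (f) meets the standard; on (g) the weight is 80 less the opposing 55 gives net 25, which does reach 24, so (g) meets the standard.
  Stage II.2 carried; the final stage is satisfied.
With every stage satisfied, the trustee prevails on this issue.
— Issue III —
Stage III.1 — burden on beneficiary; standard: a preponderance (weight is at least 52).
    (h): 87 − 32 = 55 ≥ 52 [met]
  The beneficiary carries Stage III.1; the trustee now bears the burden.
Stage III.2 — burden on trustee; standard: clear and convincing evidence (weight exceeds 79).
    (i): 96 − 16 = 80 > 79 [met]
    (j): 94 − 11 = 83 > 79 [met]
  All elements met at the final stage.
All stages carried — the trustee prevails on this issue.
Per-issue: Issue I → trustee; Issue II → trustee; Issue III → trustee. The beneficiary must prevail on at least one issue; overall, the trustee prevails.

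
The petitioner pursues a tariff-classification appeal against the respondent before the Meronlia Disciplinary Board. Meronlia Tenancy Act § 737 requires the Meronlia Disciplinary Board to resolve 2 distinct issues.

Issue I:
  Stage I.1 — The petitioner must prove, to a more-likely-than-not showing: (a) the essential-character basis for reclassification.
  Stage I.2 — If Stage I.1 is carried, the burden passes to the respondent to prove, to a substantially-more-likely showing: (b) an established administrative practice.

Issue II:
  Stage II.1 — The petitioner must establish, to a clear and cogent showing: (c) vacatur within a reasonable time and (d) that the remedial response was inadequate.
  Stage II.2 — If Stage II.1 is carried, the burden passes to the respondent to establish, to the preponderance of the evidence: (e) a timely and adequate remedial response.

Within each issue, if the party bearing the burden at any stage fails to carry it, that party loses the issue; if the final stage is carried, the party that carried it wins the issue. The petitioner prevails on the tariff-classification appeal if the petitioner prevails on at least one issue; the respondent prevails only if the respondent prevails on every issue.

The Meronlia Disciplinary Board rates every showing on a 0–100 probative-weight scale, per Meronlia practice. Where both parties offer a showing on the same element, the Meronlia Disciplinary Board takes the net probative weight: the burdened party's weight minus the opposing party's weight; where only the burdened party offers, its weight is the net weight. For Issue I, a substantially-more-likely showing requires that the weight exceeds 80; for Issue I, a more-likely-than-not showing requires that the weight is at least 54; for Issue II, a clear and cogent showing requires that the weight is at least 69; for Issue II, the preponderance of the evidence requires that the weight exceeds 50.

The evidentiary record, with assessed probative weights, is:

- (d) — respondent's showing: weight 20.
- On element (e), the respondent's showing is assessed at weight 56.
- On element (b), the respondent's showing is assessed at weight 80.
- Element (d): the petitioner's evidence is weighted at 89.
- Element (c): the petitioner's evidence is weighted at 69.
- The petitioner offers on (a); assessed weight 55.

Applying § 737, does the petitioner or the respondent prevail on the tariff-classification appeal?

— Issue I —
Stage I.1 — burden on petitioner; standard: a more-likely-than-not showing (weight is at least 54).
    (a): 55 ≥ 54 [met]
  All elements met. The burden passes to the respondent.
Stage I.2 — burden on respondent; standard: a substantially-more-likely showing (weight exceeds 80).
    (b): 80 ≤ 80 [not met]
  The respondent does not carry Stage I.2.
The petitioner prevails on this issue.
— Issue II —
At Stage II.1 the petitioner must meet a clear and cogent showing (weight is at least 69): on (c) the weight is 69, which does reach 69, so (c) meets the standard; on (d) the weight is 89 less the opposing 20 gives net 69, ≥ 69, so (d) meets the standard.
  Stage II.1 carried; the burden shifts to the respondent.
At Stage II.2 the respondent must meet the preponderance of the evidence (weight exceeds 50): on (e) the weight is 56, which does exceed 50, so (e) meets the standard.
  The respondent carries the last stage.
All stages carried — the respondent prevails on this issue.
Per-issue: Issue I → petitioner; Issue II → respondent. The petitioner must prevail on at least one issue; overall, the petitioner prevails.

petitioner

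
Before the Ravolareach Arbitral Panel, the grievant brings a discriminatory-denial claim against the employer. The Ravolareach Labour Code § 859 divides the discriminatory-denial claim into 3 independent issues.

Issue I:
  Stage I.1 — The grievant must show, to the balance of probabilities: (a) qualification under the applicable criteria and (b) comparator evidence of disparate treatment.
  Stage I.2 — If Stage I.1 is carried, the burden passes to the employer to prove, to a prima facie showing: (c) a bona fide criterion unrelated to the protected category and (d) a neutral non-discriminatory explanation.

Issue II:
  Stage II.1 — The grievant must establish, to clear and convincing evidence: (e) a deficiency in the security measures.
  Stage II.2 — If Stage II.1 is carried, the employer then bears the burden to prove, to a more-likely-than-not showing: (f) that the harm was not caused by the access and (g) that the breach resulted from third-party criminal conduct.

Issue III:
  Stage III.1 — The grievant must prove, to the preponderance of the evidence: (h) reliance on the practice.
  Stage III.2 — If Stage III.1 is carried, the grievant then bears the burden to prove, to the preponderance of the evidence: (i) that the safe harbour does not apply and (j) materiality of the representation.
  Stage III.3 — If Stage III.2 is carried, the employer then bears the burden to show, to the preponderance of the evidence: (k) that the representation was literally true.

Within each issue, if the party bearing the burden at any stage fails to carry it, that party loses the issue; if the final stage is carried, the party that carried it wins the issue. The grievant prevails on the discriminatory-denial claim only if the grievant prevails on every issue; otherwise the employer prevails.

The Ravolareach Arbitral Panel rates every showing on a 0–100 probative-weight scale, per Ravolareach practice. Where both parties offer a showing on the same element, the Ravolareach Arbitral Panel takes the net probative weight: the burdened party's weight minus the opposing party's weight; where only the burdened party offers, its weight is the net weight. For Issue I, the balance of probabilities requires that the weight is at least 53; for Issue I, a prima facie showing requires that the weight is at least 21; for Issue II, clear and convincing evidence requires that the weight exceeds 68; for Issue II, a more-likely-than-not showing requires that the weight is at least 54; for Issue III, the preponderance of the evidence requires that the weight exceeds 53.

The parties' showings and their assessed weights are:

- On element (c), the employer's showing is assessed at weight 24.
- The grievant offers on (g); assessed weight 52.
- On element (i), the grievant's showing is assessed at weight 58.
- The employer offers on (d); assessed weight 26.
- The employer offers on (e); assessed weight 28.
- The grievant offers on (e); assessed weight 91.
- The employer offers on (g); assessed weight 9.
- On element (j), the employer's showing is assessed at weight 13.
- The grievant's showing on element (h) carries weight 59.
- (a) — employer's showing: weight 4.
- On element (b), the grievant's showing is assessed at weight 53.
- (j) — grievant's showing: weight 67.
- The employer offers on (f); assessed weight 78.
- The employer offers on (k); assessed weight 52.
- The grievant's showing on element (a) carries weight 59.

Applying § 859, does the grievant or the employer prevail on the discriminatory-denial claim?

employer

— Issue I —
Stage I.1 — burden on grievant; standard: the balance of probabilities (weight is at least 53).
    (a): 59 − 4 = 55 ≥ 53 [met]
    (b): 53 ≥ 53 [met]
  The grievant carries Stage I.1; the employer now bears the burden.
Stage I.2 — burden on employer; standard: a prima facie showing (weight is at least 21).
    (c): 24 ≥ 21 [met]
    (d): 26 ≥ 21 [met]
  The employer carries the last stage.
With every stage satisfied, the employer prevails on this issue.
— Issue II —
Stage II.1 (grievant, clear and convincing evidence, weight exceeds 68): (e) net 91−28=63 ≤ 68 — fails.
  Stage II.1 not carried; the grievant fails its burden.
The analysis ends at Stage II.1; the employer prevails on this issue.
— Issue III —
Stage III.1 — burden on grievant; standard: the preponderance of the evidence (weight exceeds 53).
    (h): 59 > 53 [met]
  Stage III.1 is satisfied; the grievant continues to bear the burden.
Stage III.2 — burden on grievant; standard: the preponderance of the evidence (weight exceeds 53).
    (i): 58 > 53 [met]
    (j): 67 − 13 = 54 > 53 [met]
  Stage III.2 carried; the burden shifts to the employer.
Stage III.3 — burden on employer; standard: the preponderance of the evidence (weight exceeds 53).
    (k): 52 ≤ 53 [not met]
  Not every element is met, so the employer fails to carry Stage III.3.
The grievant prevails on this issue.
Per-issue: Issue I → employer; Issue II → employer; Issue III → grievant. The grievant must prevail on every issue; overall, the employer prevails.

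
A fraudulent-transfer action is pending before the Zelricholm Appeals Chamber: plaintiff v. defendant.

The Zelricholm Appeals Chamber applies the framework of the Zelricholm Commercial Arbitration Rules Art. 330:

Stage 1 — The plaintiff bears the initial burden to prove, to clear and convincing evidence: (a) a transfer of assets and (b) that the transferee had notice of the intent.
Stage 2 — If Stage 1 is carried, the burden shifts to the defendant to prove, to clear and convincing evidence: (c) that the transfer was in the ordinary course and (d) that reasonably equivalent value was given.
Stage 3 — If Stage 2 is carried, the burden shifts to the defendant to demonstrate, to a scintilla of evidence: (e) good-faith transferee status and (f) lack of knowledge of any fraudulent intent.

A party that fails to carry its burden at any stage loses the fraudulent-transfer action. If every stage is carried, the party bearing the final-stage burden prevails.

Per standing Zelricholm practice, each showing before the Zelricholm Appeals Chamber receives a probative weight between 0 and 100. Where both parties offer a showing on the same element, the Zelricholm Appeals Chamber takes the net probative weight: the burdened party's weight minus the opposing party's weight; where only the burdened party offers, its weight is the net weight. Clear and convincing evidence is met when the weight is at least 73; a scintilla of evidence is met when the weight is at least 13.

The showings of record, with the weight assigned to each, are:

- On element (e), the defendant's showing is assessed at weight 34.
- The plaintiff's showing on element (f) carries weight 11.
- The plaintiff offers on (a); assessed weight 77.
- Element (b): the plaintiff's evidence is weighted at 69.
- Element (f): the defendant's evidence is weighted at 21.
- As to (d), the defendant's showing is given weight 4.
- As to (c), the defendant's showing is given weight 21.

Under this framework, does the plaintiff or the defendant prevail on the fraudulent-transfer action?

At Stage 1 the plaintiff must meet clear and convincing evidence (weight is at least 73): on (a) the weight is 77, ≥ 73, so (a) meets the standard; on (b) the weight is 69, < 73, so (b) does not meet the standard.
  Stage 1 not carried; the plaintiff fails its burden.
The analysis ends at Stage 1; the defendant prevails.

defendant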